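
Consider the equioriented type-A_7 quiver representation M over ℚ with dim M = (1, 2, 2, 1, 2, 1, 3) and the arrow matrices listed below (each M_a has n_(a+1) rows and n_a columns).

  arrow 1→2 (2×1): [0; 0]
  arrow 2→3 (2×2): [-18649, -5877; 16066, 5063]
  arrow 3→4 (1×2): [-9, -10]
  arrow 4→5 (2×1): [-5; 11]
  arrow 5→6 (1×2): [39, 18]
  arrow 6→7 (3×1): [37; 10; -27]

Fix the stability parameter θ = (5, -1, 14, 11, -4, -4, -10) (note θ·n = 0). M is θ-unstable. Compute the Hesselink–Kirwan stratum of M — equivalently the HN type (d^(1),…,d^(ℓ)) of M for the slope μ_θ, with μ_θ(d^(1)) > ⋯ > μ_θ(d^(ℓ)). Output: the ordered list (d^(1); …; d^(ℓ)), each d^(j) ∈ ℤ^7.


Interval decomposition of M: I[1,1], I[2,3], I[2,7], I[5,5], I[7,7]^2.
HN type (ℓ=6): μ^(1)=14; μ^(2)=5; μ^(3)=7/5; μ^(4)=-1; μ^(5)=-4; μ^(6)=-10

((0, 0, 1, 0, 0, 0, 0); (1, 0, 0, 0, 0, 0, 0); (0, 0, 1, 1, 1, 1, 1); (0, 2, 0, 0, 0, 0, 0); (0, 0, 0, 0, 1, 0, 0); (0, 0, 0, 0, 0, 0, 2))


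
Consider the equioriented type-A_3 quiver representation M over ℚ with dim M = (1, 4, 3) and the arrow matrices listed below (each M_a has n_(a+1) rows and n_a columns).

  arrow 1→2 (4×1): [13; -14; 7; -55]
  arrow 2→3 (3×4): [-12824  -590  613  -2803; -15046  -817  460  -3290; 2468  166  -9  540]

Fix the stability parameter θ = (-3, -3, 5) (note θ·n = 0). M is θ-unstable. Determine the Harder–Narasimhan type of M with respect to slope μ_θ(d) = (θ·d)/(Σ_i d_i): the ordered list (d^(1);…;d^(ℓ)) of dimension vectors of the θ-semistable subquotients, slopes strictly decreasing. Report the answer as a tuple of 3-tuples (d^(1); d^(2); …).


Via rank(M_{q-1}∘⋯∘M_p): M ≅ I[1,3], I[2,2], I[2,3]^2.
μ_θ-semistable layers: μ^(1)=5; μ^(2)=-3

((0, 0, 3); (1, 4, 0))


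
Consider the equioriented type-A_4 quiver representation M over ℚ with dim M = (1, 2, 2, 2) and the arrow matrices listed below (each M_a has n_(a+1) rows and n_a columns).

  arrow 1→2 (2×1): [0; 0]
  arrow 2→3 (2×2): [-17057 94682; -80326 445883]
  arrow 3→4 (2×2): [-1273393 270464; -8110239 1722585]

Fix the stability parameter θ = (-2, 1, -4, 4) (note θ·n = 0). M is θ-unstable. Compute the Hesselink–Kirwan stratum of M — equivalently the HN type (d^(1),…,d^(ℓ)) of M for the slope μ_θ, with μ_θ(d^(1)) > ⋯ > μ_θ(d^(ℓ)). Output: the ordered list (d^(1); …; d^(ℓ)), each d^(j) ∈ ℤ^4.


Via rank(M_{q-1}∘⋯∘M_p): M ≅ I[1,1], I[2,4]^2.
μ_θ-semistable layers: μ^(1)=4; μ^(2)=-3/2; μ^(3)=-2

((0, 0, 0, 2); (0, 2, 2, 0); (1, 0, 0, 0))


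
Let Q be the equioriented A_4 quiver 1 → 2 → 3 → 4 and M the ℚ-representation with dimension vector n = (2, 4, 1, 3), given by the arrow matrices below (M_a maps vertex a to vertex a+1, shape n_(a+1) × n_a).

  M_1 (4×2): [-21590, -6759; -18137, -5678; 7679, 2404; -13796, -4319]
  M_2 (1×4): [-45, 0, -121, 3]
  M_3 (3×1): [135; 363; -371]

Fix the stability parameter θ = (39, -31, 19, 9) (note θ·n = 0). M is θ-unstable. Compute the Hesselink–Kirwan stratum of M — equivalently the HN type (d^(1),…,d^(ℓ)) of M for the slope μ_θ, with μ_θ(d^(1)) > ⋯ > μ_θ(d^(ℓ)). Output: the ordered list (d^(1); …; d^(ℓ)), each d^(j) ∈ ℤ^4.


Via rank(M_{q-1}∘⋯∘M_p): M ≅ I[1,2], I[1,4], I[2,2]^2, I[4,4]^2.
μ_θ-semistable layers: μ^(1)=14; μ^(2)=9; μ^(3)=4; μ^(4)=-31

((0, 0, 1, 1); (0, 0, 0, 2); (2, 2, 0, 0); (0, 2, 0, 0))


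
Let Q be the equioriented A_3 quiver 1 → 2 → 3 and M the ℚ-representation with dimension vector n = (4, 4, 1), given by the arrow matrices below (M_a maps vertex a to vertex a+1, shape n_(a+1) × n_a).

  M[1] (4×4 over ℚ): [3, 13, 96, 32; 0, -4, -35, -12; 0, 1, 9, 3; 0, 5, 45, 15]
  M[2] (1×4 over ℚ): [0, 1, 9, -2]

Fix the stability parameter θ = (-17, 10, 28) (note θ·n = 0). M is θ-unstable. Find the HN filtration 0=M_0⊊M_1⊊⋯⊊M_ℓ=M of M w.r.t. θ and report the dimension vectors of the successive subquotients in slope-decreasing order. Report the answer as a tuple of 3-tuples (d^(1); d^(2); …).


Via rank(M_{q-1}∘⋯∘M_p): M ≅ I[1,1], I[1,2]^2, I[1,3], I[2,2].
μ_θ-semistable layers: μ^(1)=28; μ^(2)=10; μ^(3)=-17

((0, 0, 1); (0, 4, 0); (4, 0, 0))


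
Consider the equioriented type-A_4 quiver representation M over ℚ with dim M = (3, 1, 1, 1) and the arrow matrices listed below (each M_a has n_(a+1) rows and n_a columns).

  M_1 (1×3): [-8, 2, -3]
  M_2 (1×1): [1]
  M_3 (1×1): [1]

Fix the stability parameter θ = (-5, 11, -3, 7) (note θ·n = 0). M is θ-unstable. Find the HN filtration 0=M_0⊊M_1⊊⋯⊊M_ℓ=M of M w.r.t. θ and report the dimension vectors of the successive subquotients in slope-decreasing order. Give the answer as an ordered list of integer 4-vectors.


Interval decomposition of M: I[1,1]^2, I[1,4].
HN type (ℓ=3): μ^(1)=7; μ^(2)=4; μ^(3)=-5

((0, 0, 0, 1); (0, 1, 1, 0); (3, 0, 0, 0))


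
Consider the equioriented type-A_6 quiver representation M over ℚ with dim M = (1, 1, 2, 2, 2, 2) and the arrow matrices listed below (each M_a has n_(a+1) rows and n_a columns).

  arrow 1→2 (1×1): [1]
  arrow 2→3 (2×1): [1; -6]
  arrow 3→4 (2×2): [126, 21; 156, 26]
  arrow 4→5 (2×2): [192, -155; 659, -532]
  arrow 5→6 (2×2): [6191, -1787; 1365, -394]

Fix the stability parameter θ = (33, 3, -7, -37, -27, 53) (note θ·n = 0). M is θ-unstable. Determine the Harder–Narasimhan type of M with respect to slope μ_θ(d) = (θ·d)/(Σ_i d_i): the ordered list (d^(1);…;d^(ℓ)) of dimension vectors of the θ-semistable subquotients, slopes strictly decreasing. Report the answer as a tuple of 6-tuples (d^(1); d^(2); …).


Via rank(M_{q-1}∘⋯∘M_p): M ≅ I[1,3], I[3,6], I[4,6].
μ_θ-semistable layers: μ^(1)=53; μ^(2)=29/3; μ^(3)=-71/3; μ^(4)=-27; μ^(5)=-37

((0, 0, 0, 0, 0, 2); (1, 1, 1, 0, 0, 0); (0, 0, 1, 1, 1, 0); (0, 0, 0, 0, 1, 0); (0, 0, 0, 1, 0, 0))


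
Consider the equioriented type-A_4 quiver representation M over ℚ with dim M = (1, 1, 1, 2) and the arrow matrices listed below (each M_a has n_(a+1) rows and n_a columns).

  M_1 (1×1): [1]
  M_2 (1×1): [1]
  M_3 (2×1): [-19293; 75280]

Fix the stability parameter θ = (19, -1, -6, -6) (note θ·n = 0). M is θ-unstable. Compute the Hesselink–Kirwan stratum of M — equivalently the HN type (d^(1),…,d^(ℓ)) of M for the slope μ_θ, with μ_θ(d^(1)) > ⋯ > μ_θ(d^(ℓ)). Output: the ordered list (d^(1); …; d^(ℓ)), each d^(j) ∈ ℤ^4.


Interval decomposition of M: I[1,4], I[4,4].
HN type (ℓ=2): μ^(1)=3/2; μ^(2)=-6

((1, 1, 1, 1); (0, 0, 0, 1))


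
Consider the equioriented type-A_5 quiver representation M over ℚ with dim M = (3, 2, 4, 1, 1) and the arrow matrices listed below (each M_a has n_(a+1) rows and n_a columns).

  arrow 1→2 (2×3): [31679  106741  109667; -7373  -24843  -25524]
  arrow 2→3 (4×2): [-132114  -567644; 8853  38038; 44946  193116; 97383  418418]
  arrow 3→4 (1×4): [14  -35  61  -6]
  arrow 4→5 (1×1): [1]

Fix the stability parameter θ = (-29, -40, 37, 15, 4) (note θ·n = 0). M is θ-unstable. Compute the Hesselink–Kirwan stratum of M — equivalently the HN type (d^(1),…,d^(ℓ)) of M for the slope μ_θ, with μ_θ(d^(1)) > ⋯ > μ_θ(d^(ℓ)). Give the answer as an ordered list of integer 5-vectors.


Interval decomposition of M: I[1,1], I[1,2], I[1,5], I[3,3]^3.
HN type (ℓ=4): μ^(1)=37; μ^(2)=56/3; μ^(3)=-29; μ^(4)=-69/2

((0, 0, 3, 0, 0); (0, 0, 1, 1, 1); (1, 0, 0, 0, 0); (2, 2, 0, 0, 0))


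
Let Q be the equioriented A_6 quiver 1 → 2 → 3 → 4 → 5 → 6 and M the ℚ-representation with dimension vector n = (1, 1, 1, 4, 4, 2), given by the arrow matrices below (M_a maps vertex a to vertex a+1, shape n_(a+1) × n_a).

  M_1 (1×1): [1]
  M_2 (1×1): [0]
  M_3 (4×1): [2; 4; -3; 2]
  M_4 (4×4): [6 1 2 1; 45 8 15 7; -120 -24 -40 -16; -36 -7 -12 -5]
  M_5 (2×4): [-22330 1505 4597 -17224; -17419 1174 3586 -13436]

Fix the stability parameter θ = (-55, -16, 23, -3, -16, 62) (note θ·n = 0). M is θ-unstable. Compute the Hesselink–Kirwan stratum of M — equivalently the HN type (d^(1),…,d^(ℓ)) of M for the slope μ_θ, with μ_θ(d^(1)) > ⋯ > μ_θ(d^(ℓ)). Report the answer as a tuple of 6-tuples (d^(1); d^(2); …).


Via rank(M_{q-1}∘⋯∘M_p): M ≅ I[1,2], I[3,6], I[4,4]^2, I[4,6], I[5,5]^2.
μ_θ-semistable layers: μ^(1)=62; μ^(2)=4/3; μ^(3)=-3; μ^(4)=-19/2; μ^(5)=-16; μ^(6)=-55

((0, 0, 0, 0, 0, 2); (0, 0, 1, 1, 1, 0); (0, 0, 0, 2, 0, 0); (0, 0, 0, 1, 1, 0); (0, 1, 0, 0, 2, 0); (1, 0, 0, 0, 0, 0))


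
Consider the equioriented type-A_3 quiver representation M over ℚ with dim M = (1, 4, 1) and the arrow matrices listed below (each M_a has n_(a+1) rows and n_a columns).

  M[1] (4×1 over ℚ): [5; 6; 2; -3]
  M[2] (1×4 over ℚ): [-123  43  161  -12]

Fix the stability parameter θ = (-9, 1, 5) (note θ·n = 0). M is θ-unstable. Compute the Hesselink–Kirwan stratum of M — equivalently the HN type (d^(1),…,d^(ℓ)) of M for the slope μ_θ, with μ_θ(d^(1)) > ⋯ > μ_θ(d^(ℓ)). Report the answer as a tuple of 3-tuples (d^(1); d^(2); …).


Via rank(M_{q-1}∘⋯∘M_p): M ≅ I[1,3], I[2,2]^3.
μ_θ-semistable layers: μ^(1)=5; μ^(2)=1; μ^(3)=-9

((0, 0, 1); (0, 4, 0); (1, 0, 0))


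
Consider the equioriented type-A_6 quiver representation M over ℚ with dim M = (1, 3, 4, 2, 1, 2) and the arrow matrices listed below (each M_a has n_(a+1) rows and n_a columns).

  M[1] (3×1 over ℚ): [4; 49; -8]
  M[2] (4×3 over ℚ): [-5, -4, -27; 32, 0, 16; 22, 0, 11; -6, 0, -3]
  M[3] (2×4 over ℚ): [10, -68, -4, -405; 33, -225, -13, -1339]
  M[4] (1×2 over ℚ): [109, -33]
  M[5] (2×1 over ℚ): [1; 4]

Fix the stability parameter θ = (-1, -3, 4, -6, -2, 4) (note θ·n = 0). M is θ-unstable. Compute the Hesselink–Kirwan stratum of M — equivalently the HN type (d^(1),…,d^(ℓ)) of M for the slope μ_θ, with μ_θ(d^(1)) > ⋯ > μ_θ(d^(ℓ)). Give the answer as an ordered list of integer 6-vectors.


Barcode: M ≅ I[1,2], I[2,4], I[2,6], I[3,3]^2, I[6,6]. HN layers by μ_θ (5 steps, strictly decreasing):
  μ^(1)=4; μ^(2)=-1; μ^(3)=-4/3; μ^(4)=-2; μ^(5)=-3

((0, 0, 2, 0, 0, 2); (0, 0, 1, 1, 0, 0); (0, 0, 1, 1, 1, 0); (1, 1, 0, 0, 0, 0); (0, 2, 0, 0, 0, 0))


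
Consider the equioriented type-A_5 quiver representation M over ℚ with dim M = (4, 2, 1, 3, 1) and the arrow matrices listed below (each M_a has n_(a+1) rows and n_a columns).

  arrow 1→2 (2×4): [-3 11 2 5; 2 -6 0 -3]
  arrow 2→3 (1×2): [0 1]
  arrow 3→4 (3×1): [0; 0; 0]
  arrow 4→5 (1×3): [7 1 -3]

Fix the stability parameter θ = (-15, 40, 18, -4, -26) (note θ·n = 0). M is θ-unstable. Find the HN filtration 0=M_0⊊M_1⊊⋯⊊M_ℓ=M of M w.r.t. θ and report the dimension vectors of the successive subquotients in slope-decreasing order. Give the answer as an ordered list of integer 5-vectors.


Interval decomposition of M: I[1,1]^2, I[1,2], I[1,3], I[4,4]^2, I[4,5].
HN type (ℓ=4): μ^(1)=40; μ^(2)=29; μ^(3)=-4; μ^(4)=-15

((0, 1, 0, 0, 0); (0, 1, 1, 0, 0); (0, 0, 0, 2, 0); (4, 0, 0, 1, 1))


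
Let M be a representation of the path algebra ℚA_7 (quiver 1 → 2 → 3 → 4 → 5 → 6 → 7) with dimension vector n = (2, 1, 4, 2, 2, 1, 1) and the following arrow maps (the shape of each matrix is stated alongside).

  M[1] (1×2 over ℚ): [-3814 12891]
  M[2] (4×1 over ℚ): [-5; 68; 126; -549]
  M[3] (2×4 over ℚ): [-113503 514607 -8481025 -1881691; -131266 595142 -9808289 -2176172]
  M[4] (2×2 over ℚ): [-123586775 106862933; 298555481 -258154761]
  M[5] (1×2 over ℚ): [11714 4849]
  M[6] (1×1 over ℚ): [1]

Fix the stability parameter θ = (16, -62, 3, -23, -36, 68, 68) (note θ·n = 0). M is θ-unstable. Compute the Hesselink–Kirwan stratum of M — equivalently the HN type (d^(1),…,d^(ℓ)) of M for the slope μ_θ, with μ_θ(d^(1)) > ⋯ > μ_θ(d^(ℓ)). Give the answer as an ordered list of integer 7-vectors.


Via rank(M_{q-1}∘⋯∘M_p): M ≅ I[1,1], I[1,3], I[3,3], I[3,5], I[3,7].
μ_θ-semistable layers: μ^(1)=68; μ^(2)=16; μ^(3)=3; μ^(4)=-56/3; μ^(5)=-23

((0, 0, 0, 0, 0, 1, 1); (1, 0, 0, 0, 0, 0, 0); (0, 0, 2, 0, 0, 0, 0); (0, 0, 2, 2, 2, 0, 0); (1, 1, 0, 0, 0, 0, 0))


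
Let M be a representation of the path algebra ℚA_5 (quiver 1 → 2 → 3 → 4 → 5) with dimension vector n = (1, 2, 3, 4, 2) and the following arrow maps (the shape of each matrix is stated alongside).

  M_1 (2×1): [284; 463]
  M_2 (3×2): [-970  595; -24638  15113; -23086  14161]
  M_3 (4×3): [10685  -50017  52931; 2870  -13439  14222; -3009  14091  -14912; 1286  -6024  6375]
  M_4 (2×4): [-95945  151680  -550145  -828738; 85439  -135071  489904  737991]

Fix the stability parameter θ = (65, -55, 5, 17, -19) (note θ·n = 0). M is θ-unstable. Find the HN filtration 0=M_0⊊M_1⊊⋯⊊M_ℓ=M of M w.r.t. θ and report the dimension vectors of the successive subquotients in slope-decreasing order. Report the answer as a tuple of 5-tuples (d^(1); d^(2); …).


Via rank(M_{q-1}∘⋯∘M_p): M ≅ I[1,5], I[2,2], I[3,4], I[3,5], I[4,4].
μ_θ-semistable layers: μ^(1)=17; μ^(2)=5; μ^(3)=13/5; μ^(4)=1; μ^(5)=-55

((0, 0, 0, 2, 0); (0, 0, 1, 0, 0); (1, 1, 1, 1, 1); (0, 0, 1, 1, 1); (0, 1, 0, 0, 0))


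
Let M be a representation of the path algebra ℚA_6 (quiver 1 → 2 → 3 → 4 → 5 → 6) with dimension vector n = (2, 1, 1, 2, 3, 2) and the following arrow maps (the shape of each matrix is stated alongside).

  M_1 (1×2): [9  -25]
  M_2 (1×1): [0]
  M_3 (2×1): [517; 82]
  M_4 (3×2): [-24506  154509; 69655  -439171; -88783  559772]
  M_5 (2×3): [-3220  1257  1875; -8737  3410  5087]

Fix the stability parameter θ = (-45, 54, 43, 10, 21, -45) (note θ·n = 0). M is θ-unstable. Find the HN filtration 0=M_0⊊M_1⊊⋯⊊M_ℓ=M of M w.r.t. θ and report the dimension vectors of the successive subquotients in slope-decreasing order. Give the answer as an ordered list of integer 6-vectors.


Via rank(M_{q-1}∘⋯∘M_p): M ≅ I[1,1], I[1,2], I[3,6], I[4,6], I[5,5].
μ_θ-semistable layers: μ^(1)=54; μ^(2)=21; μ^(3)=29/4; μ^(4)=-14/3; μ^(5)=-45

((0, 1, 0, 0, 0, 0); (0, 0, 0, 0, 1, 0); (0, 0, 1, 1, 1, 1); (0, 0, 0, 1, 1, 1); (2, 0, 0, 0, 0, 0))


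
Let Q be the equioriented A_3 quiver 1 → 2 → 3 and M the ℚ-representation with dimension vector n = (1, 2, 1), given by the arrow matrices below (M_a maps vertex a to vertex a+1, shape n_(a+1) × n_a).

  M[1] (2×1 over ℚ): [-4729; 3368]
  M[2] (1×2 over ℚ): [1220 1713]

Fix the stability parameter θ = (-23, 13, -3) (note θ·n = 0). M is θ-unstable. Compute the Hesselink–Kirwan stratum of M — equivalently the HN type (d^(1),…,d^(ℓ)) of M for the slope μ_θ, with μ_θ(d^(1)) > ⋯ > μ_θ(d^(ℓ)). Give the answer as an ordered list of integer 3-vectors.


Barcode: M ≅ I[1,3], I[2,2]. HN layers by μ_θ (3 steps, strictly decreasing):
  μ^(1)=13; μ^(2)=5; μ^(3)=-23

((0, 1, 0); (0, 1, 1); (1, 0, 0))


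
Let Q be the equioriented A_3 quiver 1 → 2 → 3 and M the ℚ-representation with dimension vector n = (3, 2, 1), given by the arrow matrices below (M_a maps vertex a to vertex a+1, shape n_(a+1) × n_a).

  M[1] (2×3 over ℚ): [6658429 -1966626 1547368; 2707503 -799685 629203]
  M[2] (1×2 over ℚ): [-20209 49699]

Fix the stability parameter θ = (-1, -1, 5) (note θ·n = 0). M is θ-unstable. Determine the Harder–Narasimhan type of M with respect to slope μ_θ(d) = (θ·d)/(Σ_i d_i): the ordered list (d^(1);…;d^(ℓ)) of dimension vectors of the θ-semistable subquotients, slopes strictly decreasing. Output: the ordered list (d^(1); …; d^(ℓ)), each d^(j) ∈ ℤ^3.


Via rank(M_{q-1}∘⋯∘M_p): M ≅ I[1,1], I[1,2], I[1,3].
μ_θ-semistable layers: μ^(1)=5; μ^(2)=-1

((0, 0, 1); (3, 2, 0))


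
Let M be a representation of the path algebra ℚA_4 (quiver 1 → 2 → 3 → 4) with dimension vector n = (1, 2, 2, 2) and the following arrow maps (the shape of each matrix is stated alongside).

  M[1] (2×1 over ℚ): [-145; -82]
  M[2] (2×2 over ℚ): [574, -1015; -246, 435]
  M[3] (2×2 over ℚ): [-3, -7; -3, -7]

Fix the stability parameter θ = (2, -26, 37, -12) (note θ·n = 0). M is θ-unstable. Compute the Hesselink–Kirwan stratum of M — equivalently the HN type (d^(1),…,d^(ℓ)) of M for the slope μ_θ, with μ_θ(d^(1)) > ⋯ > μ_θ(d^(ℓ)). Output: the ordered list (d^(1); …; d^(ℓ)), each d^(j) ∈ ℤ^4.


Interval decomposition of M: I[1,2], I[2,3], I[3,4], I[4,4].
HN type (ℓ=4): μ^(1)=37; μ^(2)=25/2; μ^(3)=-12; μ^(4)=-26

((0, 0, 1, 0); (0, 0, 1, 1); (1, 1, 0, 1); (0, 1, 0, 0))


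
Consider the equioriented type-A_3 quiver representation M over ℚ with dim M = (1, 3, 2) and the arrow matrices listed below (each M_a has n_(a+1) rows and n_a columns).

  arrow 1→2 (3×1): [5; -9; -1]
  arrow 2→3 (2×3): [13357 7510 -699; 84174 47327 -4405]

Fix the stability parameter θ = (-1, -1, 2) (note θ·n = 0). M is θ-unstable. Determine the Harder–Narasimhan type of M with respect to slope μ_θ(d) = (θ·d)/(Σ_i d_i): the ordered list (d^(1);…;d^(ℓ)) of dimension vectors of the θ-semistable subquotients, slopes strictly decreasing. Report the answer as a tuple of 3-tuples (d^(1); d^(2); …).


Barcode: M ≅ I[1,3], I[2,2], I[2,3]. HN layers by μ_θ (2 steps, strictly decreasing):
  μ^(1)=2; μ^(2)=-1

((0, 0, 2); (1, 3, 0))


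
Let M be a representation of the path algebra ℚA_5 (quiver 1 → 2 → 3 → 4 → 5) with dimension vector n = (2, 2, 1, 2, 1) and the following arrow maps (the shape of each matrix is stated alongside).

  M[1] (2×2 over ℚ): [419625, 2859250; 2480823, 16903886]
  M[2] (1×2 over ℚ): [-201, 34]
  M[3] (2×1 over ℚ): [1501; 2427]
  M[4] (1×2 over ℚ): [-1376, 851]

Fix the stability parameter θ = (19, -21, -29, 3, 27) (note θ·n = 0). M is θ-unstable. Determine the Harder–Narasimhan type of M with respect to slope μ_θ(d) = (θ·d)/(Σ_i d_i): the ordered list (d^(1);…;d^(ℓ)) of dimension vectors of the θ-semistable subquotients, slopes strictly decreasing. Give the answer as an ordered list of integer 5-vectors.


Barcode: M ≅ I[1,1], I[1,5], I[2,2], I[4,4]. HN layers by μ_θ (5 steps, strictly decreasing):
  μ^(1)=27; μ^(2)=19; μ^(3)=3; μ^(4)=-31/3; μ^(5)=-21

((0, 0, 0, 0, 1); (1, 0, 0, 0, 0); (0, 0, 0, 2, 0); (1, 1, 1, 0, 0); (0, 1, 0, 0, 0))


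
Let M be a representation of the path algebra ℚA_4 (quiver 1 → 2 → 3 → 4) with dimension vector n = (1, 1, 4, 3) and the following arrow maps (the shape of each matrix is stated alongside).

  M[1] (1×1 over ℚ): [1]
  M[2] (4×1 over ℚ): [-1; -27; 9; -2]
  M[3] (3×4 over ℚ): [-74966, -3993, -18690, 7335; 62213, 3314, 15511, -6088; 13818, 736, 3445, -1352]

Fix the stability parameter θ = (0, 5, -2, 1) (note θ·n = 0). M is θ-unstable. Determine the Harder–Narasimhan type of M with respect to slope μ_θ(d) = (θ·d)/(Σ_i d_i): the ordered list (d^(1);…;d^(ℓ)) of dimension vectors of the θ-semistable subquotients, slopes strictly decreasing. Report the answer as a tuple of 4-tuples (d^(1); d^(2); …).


Via rank(M_{q-1}∘⋯∘M_p): M ≅ I[1,4], I[3,3], I[3,4]^2.
μ_θ-semistable layers: μ^(1)=4/3; μ^(2)=1; μ^(3)=0; μ^(4)=-2

((0, 1, 1, 1); (0, 0, 0, 2); (1, 0, 0, 0); (0, 0, 3, 0))


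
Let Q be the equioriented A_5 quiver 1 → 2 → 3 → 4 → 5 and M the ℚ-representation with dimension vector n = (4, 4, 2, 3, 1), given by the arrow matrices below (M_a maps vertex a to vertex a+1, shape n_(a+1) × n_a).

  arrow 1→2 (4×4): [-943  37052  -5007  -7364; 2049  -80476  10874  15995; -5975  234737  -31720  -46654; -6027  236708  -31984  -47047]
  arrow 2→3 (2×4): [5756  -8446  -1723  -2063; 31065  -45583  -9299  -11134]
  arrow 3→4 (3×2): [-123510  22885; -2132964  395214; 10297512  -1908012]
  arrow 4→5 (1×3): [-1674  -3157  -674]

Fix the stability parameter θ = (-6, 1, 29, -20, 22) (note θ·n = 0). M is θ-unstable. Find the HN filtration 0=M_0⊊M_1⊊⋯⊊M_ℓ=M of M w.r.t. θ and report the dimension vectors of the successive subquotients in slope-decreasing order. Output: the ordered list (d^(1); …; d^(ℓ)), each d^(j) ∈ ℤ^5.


Interval decomposition of M: I[1,1], I[1,2], I[1,3], I[1,4], I[2,2], I[4,4], I[4,5].
HN type (ℓ=6): μ^(1)=29; μ^(2)=22; μ^(3)=9/2; μ^(4)=1; μ^(5)=-6; μ^(6)=-20

((0, 0, 1, 0, 0); (0, 0, 0, 0, 1); (0, 0, 1, 1, 0); (0, 4, 0, 0, 0); (4, 0, 0, 0, 0); (0, 0, 0, 2, 0))


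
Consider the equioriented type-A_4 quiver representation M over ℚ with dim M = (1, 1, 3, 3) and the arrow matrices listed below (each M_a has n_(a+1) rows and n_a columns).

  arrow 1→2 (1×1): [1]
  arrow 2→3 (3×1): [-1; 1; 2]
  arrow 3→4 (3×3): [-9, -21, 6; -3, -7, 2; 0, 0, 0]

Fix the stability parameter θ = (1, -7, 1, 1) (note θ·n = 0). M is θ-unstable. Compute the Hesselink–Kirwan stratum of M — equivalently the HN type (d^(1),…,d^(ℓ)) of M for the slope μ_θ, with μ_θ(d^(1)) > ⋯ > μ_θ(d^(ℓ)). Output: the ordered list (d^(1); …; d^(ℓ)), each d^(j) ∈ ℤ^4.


Interval decomposition of M: I[1,3], I[3,3], I[3,4], I[4,4]^2.
HN type (ℓ=2): μ^(1)=1; μ^(2)=-3

((0, 0, 3, 3); (1, 1, 0, 0))


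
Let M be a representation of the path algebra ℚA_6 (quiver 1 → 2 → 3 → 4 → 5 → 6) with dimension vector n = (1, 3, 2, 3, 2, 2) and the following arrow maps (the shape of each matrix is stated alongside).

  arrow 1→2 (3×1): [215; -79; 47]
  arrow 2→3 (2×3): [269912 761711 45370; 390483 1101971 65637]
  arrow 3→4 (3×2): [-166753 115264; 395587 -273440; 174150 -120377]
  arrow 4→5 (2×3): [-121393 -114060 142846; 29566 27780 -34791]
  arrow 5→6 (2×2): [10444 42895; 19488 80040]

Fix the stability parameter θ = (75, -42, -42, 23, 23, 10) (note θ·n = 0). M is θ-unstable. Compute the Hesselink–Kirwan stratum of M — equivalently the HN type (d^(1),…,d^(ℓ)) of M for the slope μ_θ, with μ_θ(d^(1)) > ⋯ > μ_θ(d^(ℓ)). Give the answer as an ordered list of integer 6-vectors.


Via rank(M_{q-1}∘⋯∘M_p): M ≅ I[1,6], I[2,2], I[2,5], I[4,4], I[6,6].
μ_θ-semistable layers: μ^(1)=23; μ^(2)=56/3; μ^(3)=10; μ^(4)=-3; μ^(5)=-42

((0, 0, 0, 2, 1, 0); (0, 0, 0, 1, 1, 1); (0, 0, 0, 0, 0, 1); (1, 1, 1, 0, 0, 0); (0, 2, 1, 0, 0, 0))


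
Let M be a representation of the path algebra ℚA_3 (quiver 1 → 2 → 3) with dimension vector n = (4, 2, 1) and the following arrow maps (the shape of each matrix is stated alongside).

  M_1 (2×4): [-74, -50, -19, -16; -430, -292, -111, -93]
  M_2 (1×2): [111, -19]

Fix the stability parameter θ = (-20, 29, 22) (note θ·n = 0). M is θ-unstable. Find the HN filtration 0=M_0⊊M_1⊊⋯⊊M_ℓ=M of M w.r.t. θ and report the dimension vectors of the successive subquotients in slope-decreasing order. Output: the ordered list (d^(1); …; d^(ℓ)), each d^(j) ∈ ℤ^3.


Interval decomposition of M: I[1,1]^2, I[1,2], I[1,3].
HN type (ℓ=3): μ^(1)=29; μ^(2)=51/2; μ^(3)=-20

((0, 1, 0); (0, 1, 1); (4, 0, 0))


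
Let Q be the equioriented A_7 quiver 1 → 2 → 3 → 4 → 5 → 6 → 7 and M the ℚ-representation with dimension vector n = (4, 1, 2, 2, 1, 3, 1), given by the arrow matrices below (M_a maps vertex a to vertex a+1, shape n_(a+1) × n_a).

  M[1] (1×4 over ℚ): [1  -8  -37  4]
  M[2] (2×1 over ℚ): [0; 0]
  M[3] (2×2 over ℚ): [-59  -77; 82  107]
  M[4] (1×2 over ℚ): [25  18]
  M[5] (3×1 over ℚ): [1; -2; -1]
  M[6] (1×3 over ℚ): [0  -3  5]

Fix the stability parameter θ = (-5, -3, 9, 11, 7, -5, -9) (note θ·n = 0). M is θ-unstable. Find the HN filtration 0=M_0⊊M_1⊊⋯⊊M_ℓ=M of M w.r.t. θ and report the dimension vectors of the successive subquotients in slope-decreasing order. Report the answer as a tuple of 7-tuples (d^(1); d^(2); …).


Barcode: M ≅ I[1,1]^3, I[1,2], I[3,4], I[3,7], I[6,6]^2. HN layers by μ_θ (5 steps, strictly decreasing):
  μ^(1)=11; μ^(2)=9; μ^(3)=13/5; μ^(4)=-3; μ^(5)=-5

((0, 0, 0, 1, 0, 0, 0); (0, 0, 1, 0, 0, 0, 0); (0, 0, 1, 1, 1, 1, 1); (0, 1, 0, 0, 0, 0, 0); (4, 0, 0, 0, 0, 2, 0))


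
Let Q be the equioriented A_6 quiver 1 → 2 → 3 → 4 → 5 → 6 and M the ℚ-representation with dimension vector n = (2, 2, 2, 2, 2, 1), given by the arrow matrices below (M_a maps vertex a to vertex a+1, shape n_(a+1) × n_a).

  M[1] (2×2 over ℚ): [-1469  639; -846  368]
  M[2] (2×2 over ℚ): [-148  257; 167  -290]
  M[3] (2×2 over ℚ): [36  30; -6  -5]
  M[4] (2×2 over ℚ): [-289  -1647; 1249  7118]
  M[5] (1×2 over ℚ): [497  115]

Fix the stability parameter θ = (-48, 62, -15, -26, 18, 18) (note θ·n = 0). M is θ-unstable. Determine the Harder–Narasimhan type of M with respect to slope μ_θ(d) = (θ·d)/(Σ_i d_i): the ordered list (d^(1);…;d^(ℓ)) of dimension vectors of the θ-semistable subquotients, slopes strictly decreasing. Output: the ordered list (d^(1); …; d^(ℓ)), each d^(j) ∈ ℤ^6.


Via rank(M_{q-1}∘⋯∘M_p): M ≅ I[1,3], I[1,6], I[4,5].
μ_θ-semistable layers: μ^(1)=47/2; μ^(2)=18; μ^(3)=7; μ^(4)=-26; μ^(5)=-48

((0, 1, 1, 0, 0, 0); (0, 0, 0, 0, 2, 1); (0, 1, 1, 1, 0, 0); (0, 0, 0, 1, 0, 0); (2, 0, 0, 0, 0, 0))


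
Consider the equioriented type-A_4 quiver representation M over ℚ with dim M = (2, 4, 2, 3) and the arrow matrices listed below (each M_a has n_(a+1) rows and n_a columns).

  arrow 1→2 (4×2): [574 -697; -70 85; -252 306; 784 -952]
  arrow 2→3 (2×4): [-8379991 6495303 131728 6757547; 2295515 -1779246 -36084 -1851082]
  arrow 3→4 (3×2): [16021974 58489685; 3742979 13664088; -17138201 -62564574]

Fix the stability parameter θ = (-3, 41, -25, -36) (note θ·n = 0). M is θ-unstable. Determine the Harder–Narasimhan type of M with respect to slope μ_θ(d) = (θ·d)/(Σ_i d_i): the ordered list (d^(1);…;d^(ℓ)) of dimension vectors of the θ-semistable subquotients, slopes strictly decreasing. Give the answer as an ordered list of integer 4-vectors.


Via rank(M_{q-1}∘⋯∘M_p): M ≅ I[1,1], I[1,4], I[2,2]^2, I[2,4], I[4,4].
μ_θ-semistable layers: μ^(1)=41; μ^(2)=-3; μ^(3)=-23/4; μ^(4)=-20/3; μ^(5)=-36

((0, 2, 0, 0); (1, 0, 0, 0); (1, 1, 1, 1); (0, 1, 1, 1); (0, 0, 0, 1))


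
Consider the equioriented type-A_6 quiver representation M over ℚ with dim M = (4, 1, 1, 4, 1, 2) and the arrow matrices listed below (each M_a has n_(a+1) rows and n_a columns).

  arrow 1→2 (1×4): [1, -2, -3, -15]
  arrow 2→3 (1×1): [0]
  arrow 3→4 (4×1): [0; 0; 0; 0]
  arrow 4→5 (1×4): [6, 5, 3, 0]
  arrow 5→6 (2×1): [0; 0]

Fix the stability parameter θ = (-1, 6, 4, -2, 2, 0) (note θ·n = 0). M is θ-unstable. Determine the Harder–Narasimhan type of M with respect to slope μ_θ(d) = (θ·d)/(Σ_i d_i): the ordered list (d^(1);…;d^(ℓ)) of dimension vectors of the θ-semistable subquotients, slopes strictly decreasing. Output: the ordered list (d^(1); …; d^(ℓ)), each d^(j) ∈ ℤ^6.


Barcode: M ≅ I[1,1]^3, I[1,2], I[3,3], I[4,4]^3, I[4,5], I[6,6]^2. HN layers by μ_θ (6 steps, strictly decreasing):
  μ^(1)=6; μ^(2)=4; μ^(3)=2; μ^(4)=0; μ^(5)=-1; μ^(6)=-2

((0, 1, 0, 0, 0, 0); (0, 0, 1, 0, 0, 0); (0, 0, 0, 0, 1, 0); (0, 0, 0, 0, 0, 2); (4, 0, 0, 0, 0, 0); (0, 0, 0, 4, 0, 0))


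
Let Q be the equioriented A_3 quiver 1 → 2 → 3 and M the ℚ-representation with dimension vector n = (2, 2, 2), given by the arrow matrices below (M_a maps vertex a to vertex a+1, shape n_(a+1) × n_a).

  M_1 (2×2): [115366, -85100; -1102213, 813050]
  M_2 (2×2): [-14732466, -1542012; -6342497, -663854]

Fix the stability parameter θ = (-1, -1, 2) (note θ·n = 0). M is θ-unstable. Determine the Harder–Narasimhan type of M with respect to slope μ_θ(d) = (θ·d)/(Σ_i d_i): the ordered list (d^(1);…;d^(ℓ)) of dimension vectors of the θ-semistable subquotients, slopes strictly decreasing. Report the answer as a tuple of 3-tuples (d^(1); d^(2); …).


Interval decomposition of M: I[1,1], I[1,2], I[2,3], I[3,3].
HN type (ℓ=2): μ^(1)=2; μ^(2)=-1

((0, 0, 2); (2, 2, 0))


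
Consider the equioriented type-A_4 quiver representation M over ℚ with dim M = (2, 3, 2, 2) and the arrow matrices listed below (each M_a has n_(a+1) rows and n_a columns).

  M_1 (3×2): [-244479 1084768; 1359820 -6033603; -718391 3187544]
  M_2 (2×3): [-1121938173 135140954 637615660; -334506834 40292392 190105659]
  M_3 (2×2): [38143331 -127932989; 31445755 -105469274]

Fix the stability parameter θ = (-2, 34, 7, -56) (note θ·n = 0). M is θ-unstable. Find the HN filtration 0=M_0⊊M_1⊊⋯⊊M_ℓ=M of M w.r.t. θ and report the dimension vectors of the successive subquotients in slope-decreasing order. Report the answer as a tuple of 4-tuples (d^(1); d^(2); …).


Interval decomposition of M: I[1,4]^2, I[2,2].
HN type (ℓ=2): μ^(1)=34; μ^(2)=-17/4

((0, 1, 0, 0); (2, 2, 2, 2))


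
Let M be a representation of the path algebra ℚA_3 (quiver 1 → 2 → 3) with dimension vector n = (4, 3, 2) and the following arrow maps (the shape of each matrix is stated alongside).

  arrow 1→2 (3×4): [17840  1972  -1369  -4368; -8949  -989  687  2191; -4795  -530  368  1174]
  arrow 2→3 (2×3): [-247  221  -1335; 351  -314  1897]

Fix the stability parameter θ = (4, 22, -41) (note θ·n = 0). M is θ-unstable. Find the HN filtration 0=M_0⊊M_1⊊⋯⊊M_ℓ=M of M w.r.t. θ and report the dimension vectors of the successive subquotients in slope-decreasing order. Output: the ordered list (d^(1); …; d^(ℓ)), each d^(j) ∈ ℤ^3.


Via rank(M_{q-1}∘⋯∘M_p): M ≅ I[1,1], I[1,2], I[1,3]^2.
μ_θ-semistable layers: μ^(1)=22; μ^(2)=4; μ^(3)=-5

((0, 1, 0); (2, 0, 0); (2, 2, 2))


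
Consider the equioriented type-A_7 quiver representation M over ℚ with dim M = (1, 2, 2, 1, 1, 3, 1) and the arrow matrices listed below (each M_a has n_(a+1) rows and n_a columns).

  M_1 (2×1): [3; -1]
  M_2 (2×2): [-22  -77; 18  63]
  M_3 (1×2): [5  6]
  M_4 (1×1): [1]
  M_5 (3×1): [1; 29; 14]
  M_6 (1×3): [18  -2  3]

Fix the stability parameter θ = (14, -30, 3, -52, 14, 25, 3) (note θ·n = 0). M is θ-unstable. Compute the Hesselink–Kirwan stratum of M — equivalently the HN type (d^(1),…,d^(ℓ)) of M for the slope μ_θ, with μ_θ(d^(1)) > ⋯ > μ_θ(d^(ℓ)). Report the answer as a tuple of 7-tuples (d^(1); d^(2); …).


Via rank(M_{q-1}∘⋯∘M_p): M ≅ I[1,7], I[2,2], I[3,3], I[6,6]^2.
μ_θ-semistable layers: μ^(1)=25; μ^(2)=14; μ^(3)=3; μ^(4)=-65/4; μ^(5)=-30

((0, 0, 0, 0, 0, 2, 0); (0, 0, 0, 0, 1, 1, 1); (0, 0, 1, 0, 0, 0, 0); (1, 1, 1, 1, 0, 0, 0); (0, 1, 0, 0, 0, 0, 0))


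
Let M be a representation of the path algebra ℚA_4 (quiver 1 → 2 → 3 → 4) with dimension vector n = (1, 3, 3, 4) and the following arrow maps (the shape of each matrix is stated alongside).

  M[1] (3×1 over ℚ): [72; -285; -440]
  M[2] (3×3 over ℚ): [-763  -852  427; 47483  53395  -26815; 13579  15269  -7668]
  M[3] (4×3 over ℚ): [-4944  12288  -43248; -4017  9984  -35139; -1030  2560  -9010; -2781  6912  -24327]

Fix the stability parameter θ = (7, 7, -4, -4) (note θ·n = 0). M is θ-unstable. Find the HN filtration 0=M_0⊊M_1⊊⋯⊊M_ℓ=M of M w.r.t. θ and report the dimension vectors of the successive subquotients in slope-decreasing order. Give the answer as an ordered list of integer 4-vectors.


Interval decomposition of M: I[1,4], I[2,3]^2, I[4,4]^3.
HN type (ℓ=2): μ^(1)=3/2; μ^(2)=-4

((1, 3, 3, 1); (0, 0, 0, 3))


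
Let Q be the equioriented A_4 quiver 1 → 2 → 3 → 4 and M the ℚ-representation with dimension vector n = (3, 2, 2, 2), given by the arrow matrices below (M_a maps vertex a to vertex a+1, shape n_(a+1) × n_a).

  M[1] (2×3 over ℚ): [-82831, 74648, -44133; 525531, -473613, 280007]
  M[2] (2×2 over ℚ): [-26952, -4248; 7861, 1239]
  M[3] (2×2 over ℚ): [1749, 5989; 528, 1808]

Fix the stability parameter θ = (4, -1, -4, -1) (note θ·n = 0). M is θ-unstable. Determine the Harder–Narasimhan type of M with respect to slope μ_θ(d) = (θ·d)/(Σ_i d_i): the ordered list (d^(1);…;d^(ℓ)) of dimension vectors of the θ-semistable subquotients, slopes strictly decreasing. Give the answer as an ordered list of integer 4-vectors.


Barcode: M ≅ I[1,1], I[1,2], I[1,4], I[3,3], I[4,4]. HN layers by μ_θ (5 steps, strictly decreasing):
  μ^(1)=4; μ^(2)=3/2; μ^(3)=-1/2; μ^(4)=-1; μ^(5)=-4

((1, 0, 0, 0); (1, 1, 0, 0); (1, 1, 1, 1); (0, 0, 0, 1); (0, 0, 1, 0))


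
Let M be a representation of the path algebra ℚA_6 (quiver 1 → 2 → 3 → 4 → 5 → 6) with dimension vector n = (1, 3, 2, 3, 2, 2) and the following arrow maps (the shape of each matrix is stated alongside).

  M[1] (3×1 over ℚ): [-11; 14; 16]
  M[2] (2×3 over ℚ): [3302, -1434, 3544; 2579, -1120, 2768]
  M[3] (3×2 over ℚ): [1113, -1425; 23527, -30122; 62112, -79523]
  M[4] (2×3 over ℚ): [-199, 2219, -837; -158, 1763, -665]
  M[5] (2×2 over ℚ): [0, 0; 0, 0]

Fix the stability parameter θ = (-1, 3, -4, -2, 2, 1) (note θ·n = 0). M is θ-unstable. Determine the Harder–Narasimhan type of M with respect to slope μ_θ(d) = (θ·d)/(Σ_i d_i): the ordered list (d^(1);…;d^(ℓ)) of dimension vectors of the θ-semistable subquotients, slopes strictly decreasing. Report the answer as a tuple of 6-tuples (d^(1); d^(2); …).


Barcode: M ≅ I[1,5], I[2,2], I[2,5], I[4,4], I[6,6]^2. HN layers by μ_θ (5 steps, strictly decreasing):
  μ^(1)=3; μ^(2)=2; μ^(3)=1; μ^(4)=-1; μ^(5)=-2

((0, 1, 0, 0, 0, 0); (0, 0, 0, 0, 2, 0); (0, 0, 0, 0, 0, 2); (1, 2, 2, 2, 0, 0); (0, 0, 0, 1, 0, 0))


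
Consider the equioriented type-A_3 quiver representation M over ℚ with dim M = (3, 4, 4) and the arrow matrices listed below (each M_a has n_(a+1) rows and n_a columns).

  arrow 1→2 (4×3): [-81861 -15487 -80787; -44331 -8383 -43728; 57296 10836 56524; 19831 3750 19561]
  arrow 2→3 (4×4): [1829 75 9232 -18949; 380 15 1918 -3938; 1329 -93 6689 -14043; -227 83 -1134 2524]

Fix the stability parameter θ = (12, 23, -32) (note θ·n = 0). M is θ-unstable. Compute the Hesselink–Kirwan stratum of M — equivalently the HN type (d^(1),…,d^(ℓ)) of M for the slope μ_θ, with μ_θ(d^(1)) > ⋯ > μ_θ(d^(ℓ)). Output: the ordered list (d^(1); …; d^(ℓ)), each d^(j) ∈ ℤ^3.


Via rank(M_{q-1}∘⋯∘M_p): M ≅ I[1,3]^3, I[2,3].
μ_θ-semistable layers: μ^(1)=1; μ^(2)=-9/2

((3, 3, 3); (0, 1, 1))


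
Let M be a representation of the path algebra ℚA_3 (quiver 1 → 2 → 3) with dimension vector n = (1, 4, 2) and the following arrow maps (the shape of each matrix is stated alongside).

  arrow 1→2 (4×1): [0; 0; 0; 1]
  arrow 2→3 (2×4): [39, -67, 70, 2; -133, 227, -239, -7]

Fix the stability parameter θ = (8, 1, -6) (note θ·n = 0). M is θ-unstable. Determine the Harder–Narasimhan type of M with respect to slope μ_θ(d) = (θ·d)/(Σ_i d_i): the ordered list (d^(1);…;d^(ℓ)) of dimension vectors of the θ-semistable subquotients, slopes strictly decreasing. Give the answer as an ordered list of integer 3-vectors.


Interval decomposition of M: I[1,3], I[2,2]^2, I[2,3].
HN type (ℓ=2): μ^(1)=1; μ^(2)=-5/2

((1, 3, 1); (0, 1, 1))


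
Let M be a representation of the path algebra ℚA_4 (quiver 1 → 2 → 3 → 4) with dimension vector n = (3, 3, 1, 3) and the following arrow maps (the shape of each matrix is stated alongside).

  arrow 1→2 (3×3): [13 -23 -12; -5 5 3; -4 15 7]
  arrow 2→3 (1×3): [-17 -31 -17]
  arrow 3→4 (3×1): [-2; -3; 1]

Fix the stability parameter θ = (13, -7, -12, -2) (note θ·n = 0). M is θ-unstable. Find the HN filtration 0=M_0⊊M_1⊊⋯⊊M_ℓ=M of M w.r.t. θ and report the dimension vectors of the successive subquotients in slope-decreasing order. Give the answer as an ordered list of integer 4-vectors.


Via rank(M_{q-1}∘⋯∘M_p): M ≅ I[1,2]^2, I[1,4], I[4,4]^2.
μ_θ-semistable layers: μ^(1)=3; μ^(2)=-2

((2, 2, 0, 0); (1, 1, 1, 3))


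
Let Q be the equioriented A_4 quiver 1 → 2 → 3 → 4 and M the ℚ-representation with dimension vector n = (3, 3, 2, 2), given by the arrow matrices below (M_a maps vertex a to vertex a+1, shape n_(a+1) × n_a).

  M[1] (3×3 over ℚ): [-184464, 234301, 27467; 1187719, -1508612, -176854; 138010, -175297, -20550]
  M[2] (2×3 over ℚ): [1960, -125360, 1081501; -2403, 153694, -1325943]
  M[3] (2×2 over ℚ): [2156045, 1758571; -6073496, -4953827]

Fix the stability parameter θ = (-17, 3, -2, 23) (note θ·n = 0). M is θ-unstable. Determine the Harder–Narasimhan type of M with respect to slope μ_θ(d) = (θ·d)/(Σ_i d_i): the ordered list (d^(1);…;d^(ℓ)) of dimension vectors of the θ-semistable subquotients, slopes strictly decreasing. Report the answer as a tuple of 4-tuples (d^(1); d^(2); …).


Via rank(M_{q-1}∘⋯∘M_p): M ≅ I[1,2], I[1,4]^2.
μ_θ-semistable layers: μ^(1)=23; μ^(2)=3; μ^(3)=1/2; μ^(4)=-17

((0, 0, 0, 2); (0, 1, 0, 0); (0, 2, 2, 0); (3, 0, 0, 0))


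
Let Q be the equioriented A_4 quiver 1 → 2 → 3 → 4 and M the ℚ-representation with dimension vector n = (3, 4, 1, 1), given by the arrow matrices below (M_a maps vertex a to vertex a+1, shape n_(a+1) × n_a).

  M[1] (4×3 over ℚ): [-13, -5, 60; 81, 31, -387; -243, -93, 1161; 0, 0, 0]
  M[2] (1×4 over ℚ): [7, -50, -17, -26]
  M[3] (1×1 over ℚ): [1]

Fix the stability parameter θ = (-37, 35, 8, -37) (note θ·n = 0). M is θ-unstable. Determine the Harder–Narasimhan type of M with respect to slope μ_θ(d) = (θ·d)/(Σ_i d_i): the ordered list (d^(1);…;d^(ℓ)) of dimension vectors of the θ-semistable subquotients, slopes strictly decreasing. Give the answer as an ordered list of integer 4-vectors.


Barcode: M ≅ I[1,1], I[1,2], I[1,4], I[2,2]^2. HN layers by μ_θ (3 steps, strictly decreasing):
  μ^(1)=35; μ^(2)=2; μ^(3)=-37

((0, 3, 0, 0); (0, 1, 1, 1); (3, 0, 0, 0))


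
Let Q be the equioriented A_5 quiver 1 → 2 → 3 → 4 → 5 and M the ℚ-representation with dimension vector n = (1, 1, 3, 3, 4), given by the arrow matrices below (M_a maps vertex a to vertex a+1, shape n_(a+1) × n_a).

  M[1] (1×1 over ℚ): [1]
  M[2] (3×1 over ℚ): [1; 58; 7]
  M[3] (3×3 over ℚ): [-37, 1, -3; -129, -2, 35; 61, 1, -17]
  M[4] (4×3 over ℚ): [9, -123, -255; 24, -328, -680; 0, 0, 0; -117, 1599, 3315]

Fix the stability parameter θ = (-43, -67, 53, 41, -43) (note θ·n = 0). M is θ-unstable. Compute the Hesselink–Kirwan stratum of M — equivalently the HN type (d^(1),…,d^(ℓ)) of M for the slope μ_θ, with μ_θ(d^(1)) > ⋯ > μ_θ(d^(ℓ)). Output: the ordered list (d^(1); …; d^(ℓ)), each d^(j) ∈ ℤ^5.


Interval decomposition of M: I[1,3], I[3,4], I[3,5], I[4,4], I[5,5]^3.
HN type (ℓ=6): μ^(1)=53; μ^(2)=47; μ^(3)=41; μ^(4)=17; μ^(5)=-43; μ^(6)=-55

((0, 0, 1, 0, 0); (0, 0, 1, 1, 0); (0, 0, 0, 1, 0); (0, 0, 1, 1, 1); (0, 0, 0, 0, 3); (1, 1, 0, 0, 0))


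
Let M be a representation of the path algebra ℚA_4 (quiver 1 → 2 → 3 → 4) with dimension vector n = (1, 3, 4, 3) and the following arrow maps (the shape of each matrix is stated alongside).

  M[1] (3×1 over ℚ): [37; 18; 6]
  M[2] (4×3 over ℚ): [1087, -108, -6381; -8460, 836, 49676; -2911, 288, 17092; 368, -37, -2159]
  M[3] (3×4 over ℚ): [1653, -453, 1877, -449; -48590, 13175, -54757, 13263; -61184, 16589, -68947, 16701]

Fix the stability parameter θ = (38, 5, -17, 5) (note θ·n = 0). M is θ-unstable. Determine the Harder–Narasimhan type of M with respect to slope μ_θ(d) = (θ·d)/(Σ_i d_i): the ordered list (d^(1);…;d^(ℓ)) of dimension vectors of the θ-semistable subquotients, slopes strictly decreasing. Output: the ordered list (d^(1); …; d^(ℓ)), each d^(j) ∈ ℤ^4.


Interval decomposition of M: I[1,4], I[2,3], I[2,4], I[3,3], I[4,4].
HN type (ℓ=4): μ^(1)=31/4; μ^(2)=5; μ^(3)=-6; μ^(4)=-17

((1, 1, 1, 1); (0, 0, 0, 2); (0, 2, 2, 0); (0, 0, 1, 0))


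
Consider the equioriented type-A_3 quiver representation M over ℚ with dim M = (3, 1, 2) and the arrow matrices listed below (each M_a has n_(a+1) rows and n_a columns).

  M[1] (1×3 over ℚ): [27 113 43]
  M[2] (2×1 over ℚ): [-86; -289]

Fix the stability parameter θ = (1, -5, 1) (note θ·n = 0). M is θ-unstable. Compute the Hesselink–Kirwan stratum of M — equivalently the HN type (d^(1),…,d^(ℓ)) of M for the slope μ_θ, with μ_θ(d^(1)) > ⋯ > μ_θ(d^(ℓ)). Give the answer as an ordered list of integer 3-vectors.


Interval decomposition of M: I[1,1]^2, I[1,3], I[3,3].
HN type (ℓ=2): μ^(1)=1; μ^(2)=-2

((2, 0, 2); (1, 1, 0))
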